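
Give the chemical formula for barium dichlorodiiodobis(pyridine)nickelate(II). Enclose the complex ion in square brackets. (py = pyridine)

Ba[NiCl2I2(py)2]

Ligands: 2 chloro (Cl, -1), 2 iodo (I, -1), 2 pyridine (py, neutral). Ligand charge sum = -4.
Charge balance with barium (+2) requires 1 complex ion per 1 barium.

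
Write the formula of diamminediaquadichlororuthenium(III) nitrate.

[RuCl2(H2O)2(NH3)2]NO3

Ligands: 2 chloro (Cl, -1), 2 aqua (H2O, neutral), 2 ammine (NH3, neutral). Ligand charge sum = -2.
Charge balance with nitrate (-1) requires 1 complex ion per 1 nitrate.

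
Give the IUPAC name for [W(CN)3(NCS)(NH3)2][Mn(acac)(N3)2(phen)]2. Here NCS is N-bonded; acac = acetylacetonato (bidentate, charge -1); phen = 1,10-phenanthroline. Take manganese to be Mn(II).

Both ions are complex: the cation is named first with the plain metal name, the anion second with the -ate form; each ion's ligands are alphabetised independently.
Mn is given as +2; the anion's ligand charges sum to -3, so the complex anion is 1−.
With 2 anions per cation, the cation must be 2×1 = 2+.
Cation: ligand charges sum to -4; for the ion to be 2+, W = +6.

diamminetricyanoisothiocyanatotungsten(VI) (acetylacetonato)diazido(1,10-phenanthroline)manganate(II)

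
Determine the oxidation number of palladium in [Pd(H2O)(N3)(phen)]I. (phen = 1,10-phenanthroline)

+2

1 iodide outside the brackets (-1 each) → the complex ion is 1+.
Ligand charges: 1×phen neutral; 1×H2O neutral; 1×N3 = -1; sum -1.
Pd + (-1) = 1+ ⇒ Pd is +2.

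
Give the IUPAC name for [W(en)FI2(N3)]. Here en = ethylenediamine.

There is no counter-ion, so the complex is neutral overall.
Ligand charges: 1×azido (-1 each), 2×iodo (-1 each), 1×fluoro (-1 each), 1×ethylenediamine (neutral); total -4. So W + (-4) = 0, giving W = +4.
Ligands are named alphabetically: azido before ethylenediamine before fluoro before iodo.

azido(ethylenediamine)fluorodiiodotungsten(IV)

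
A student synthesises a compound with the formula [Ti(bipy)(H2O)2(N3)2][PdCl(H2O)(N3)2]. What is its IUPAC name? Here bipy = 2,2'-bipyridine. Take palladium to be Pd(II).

diaquadiazido(2,2'-bipyridine)titanium(III) aquadiazidochloropalladate(II)

Pd is given as +2; the anion's ligand charges sum to -3, so the complex anion is 1−.
A 1:1 salt means the cation carries the equal and opposite charge, 1+.
Cation: ligand charges sum to -2; for the ion to be 1+, Ti = +3.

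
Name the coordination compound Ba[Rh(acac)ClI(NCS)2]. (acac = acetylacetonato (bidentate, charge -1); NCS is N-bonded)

barium (acetylacetonato)chloroiododiisothiocyanatorhodate(III)

The 1 barium counter-ion carries a total charge of +2, so each complex ion is 2−.
Ligand charges: 1×iodo (-1 each), 1×acetylacetonato (-1 each), 1×chloro (-1 each), 2×isothiocyanato (-1 each); total -5. So Rh + (-5) = 2−, giving Rh = +3.
The complex ion is anionic, so rhodium takes the -ate form rhodate(III).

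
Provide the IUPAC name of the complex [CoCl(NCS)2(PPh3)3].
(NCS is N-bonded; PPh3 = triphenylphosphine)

chlorodiisothiocyanatotris(triphenylphosphine)cobalt(III)

There is no counter-ion, so the complex is neutral overall.
Ligand charges: 1×chloro (-1 each), 2×isothiocyanato (-1 each), 3×triphenylphosphine (neutral); total -3. So Co + (-3) = 0, giving Co = +3.
Ligands are named alphabetically: chloro before isothiocyanato before triphenylphosphine.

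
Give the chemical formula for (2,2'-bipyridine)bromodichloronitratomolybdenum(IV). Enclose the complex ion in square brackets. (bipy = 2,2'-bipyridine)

Ligands: 2 chloro (Cl, -1), 1 bromo (Br, -1), 1 2,2'-bipyridine (bipy, neutral), 1 nitrato (NO3, -1). Ligand charge sum = -4.
With Mo in oxidation state +4, the complex ion is [Mo...].

[Mo(bipy)BrCl2(NO3)]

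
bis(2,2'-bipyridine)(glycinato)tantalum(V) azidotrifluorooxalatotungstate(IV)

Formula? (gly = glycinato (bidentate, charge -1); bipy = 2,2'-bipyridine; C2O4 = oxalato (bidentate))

Cation [Ta…]: ligand charges -1, Ta(V) ⇒ ion charge 4+.
Anion [W…]: ligand charges -6, W(IV) ⇒ ion charge 2−.

[Ta(bipy)2(gly)][W(C2O4)F3(N3)]2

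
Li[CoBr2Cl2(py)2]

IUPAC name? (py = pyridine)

lithium dibromodichlorobis(pyridine)cobaltate(III)

The 1 lithium counter-ion carries a total charge of +1, so each complex ion is 1−.
Ligand charges: 2×pyridine (neutral), 2×chloro (-1 each), 2×bromo (-1 each); total -4. So Co + (-4) = 1−, giving Co = +3.
Ligands are named alphabetically: bromo before chloro before pyridine.
The complex ion is anionic, so cobalt takes the -ate form cobaltate(III).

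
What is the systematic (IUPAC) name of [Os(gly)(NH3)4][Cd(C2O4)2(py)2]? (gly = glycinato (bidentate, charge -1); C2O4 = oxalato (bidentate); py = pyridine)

Both ions are complex: the cation is named first with the plain metal name, the anion second with the -ate form; each ion's ligands are alphabetised independently.
Cadmium is always +2 in its complexes; the anion's ligand charges sum to -4, so the complex anion is 2−.
A 1:1 salt means the cation carries the equal and opposite charge, 2+.
Cation: ligand charges sum to -1; for the ion to be 2+, Os = +3.

tetraammine(glycinato)osmium(III) dioxalatobis(pyridine)cadmate(II)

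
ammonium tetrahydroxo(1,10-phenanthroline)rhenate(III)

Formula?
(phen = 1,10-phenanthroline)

NH4[Re(OH)4(phen)]

Ligands: 1 1,10-phenanthroline (phen, neutral), 4 hydroxo (OH, -1). Ligand charge sum = -4.
Charge balance with ammonium (+1) requires 1 complex ion per 1 ammonium.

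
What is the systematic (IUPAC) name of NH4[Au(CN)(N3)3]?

The 1 ammonium counter-ion carries a total charge of +1, so each complex ion is 1−.
Ligand charges: 3×azido (-1 each), 1×cyano (-1 each); total -4. So Au + (-4) = 1−, giving Au = +3.
Ligands are named alphabetically: azido before cyano.
The complex ion is anionic, so gold takes the -ate form aurate(III).

ammonium triazidocyanoaurate(III)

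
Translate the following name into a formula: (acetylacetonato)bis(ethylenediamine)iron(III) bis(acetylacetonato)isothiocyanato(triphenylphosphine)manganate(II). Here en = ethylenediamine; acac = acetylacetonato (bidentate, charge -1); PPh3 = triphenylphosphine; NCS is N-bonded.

Cation [Fe…]: ligand charges -1, Fe(III) ⇒ ion charge 2+.
Anion [Mn…]: ligand charges -3, Mn(II) ⇒ ion charge 1−.
One 2+ cation requires 2 of the 1− anion.

[Fe(acac)(en)2][Mn(acac)2(NCS)(PPh3)]2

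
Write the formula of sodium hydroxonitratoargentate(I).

Na[Ag(NO3)(OH)]

Ligands: 1 nitrato (NO3, -1), 1 hydroxo (OH, -1). Ligand charge sum = -2.
With Ag in oxidation state +1, the complex ion is [Ag...]^1−.
Charge balance with sodium (+1) requires 1 complex ion per 1 sodium.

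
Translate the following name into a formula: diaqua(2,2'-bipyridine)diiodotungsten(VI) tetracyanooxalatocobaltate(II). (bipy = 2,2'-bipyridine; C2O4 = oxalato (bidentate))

Cation [W…]: ligand charges -2, W(VI) ⇒ ion charge 4+.
Anion [Co…]: ligand charges -6, Co(II) ⇒ ion charge 4−.
One 4+ cation balances one 4− anion.

[W(bipy)(H2O)2I2][Co(C2O4)(CN)4]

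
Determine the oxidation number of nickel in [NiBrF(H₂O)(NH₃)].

+2

No counter-ion: the bracketed complex is neutral.
Ligand charges: 1×Br = -1; 1×NH3 neutral; 1×H2O neutral; 1×F = -1; sum -2.
Ni + (-2) = 0 ⇒ Ni is +2.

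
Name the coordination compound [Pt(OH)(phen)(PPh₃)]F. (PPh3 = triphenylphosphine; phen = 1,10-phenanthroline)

hydroxo(1,10-phenanthroline)(triphenylphosphine)platinum(II) fluoride

The 1 fluoride counter-ion carries a total charge of -1, so each complex ion is 1+.
Ligand charges: 1×triphenylphosphine (neutral), 1×1,10-phenanthroline (neutral), 1×hydroxo (-1 each); total -1. So Pt + (-1) = 1+, giving Pt = +2.
Ligands are named alphabetically: hydroxo before phenanthroline before triphenylphosphine.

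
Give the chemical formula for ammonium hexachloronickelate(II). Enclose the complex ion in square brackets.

(NH4)4[NiCl6]

Ligands: 6 chloro (Cl, -1). Ligand charge sum = -6.
With Ni in oxidation state +2, the complex ion is [Ni...]^4−.
Charge balance with ammonium (+1) requires 1 complex ion per 4 ammonium.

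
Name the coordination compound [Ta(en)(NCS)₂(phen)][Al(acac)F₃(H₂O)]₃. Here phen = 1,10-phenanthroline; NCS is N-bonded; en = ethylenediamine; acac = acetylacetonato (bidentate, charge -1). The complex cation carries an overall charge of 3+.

(ethylenediamine)diisothiocyanato(1,10-phenanthroline)tantalum(V) (acetylacetonato)aquatrifluoroaluminate(III)

The complex cation is given as 3+; its ligand charges sum to -2, so Ta = +5.
With 3 anions per cation, each anion must be 3/3 = 1−.
Anion: ligand charges sum to -4; for the ion to be 1−, Al = +3.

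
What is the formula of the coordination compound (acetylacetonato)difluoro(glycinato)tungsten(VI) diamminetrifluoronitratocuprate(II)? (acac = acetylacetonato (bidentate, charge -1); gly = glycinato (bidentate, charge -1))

[W(acac)F2(gly)][CuF3(NH3)2(NO3)]

Cation [W…]: ligand charges -4, W(VI) ⇒ ion charge 2+.
Anion [Cu…]: ligand charges -4, Cu(II) ⇒ ion charge 2−.
One 2+ cation balances one 2− anion.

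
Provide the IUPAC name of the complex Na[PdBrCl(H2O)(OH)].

The 1 sodium counter-ion carries a total charge of +1, so each complex ion is 1−.
Ligand charges: 1×chloro (-1 each), 1×aqua (neutral), 1×hydroxo (-1 each), 1×bromo (-1 each); total -3. So Pd + (-3) = 1−, giving Pd = +2.
The complex ion is anionic, so palladium takes the -ate form palladate(II).

sodium aquabromochlorohydroxopalladate(II)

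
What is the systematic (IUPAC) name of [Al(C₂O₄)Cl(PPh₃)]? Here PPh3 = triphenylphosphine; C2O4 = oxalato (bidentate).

There is no counter-ion, so the complex is neutral overall.
Ligand charges: 1×triphenylphosphine (neutral), 1×oxalato (-2 each), 1×chloro (-1 each); total -3. So Al + (-3) = 0, giving Al = +3.
Ligands are named alphabetically: chloro before oxalato before triphenylphosphine.

chlorooxalato(triphenylphosphine)aluminium(III)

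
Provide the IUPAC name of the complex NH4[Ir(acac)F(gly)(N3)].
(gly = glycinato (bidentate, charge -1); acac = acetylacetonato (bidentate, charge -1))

The 1 ammonium counter-ion carries a total charge of +1, so each complex ion is 1−.
Ligand charges: 1×fluoro (-1 each), 1×glycinato (-1 each), 1×acetylacetonato (-1 each), 1×azido (-1 each); total -4. So Ir + (-4) = 1−, giving Ir = +3.
The complex ion is anionic, so iridium takes the -ate form iridate(III).

ammonium (acetylacetonato)azidofluoro(glycinato)iridate(III)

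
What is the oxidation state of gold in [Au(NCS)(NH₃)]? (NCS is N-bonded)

+1

No counter-ion: the bracketed complex is neutral.
Ligand charges: 1×NH3 neutral; 1×NCS = -1; sum -1.
Au + (-1) = 0 ⇒ Au is +1.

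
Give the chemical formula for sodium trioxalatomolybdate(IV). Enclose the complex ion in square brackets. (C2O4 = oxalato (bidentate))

Ligands: 3 oxalato (C2O4, -2). Ligand charge sum = -6.
With Mo in oxidation state +4, the complex ion is [Mo...]^2−.
Charge balance with sodium (+1) requires 1 complex ion per 2 sodium.

Na2[Mo(C2O4)3]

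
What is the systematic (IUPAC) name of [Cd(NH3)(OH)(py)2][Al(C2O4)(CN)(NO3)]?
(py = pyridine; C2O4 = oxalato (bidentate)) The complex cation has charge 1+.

amminehydroxobis(pyridine)cadmium(II) cyanonitratooxalatoaluminate(III)

Both ions are complex: the cation is named first with the plain metal name, the anion second with the -ate form; each ion's ligands are alphabetised independently.
The complex cation is given as 1+; its ligand charges sum to -1, so Cd = +2.
A 1:1 salt means the anion carries the equal and opposite charge, 1−.
Anion: ligand charges sum to -4; for the ion to be 1−, Al = +3.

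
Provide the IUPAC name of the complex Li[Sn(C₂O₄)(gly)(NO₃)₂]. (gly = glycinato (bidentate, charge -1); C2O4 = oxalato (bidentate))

lithium (glycinato)dinitratooxalatostannate(IV)

The 1 lithium counter-ion carries a total charge of +1, so each complex ion is 1−.
Ligand charges: 2×nitrato (-1 each), 1×glycinato (-1 each), 1×oxalato (-2 each); total -5. So Sn + (-5) = 1−, giving Sn = +4.
The complex ion is anionic, so tin takes the -ate form stannate(IV).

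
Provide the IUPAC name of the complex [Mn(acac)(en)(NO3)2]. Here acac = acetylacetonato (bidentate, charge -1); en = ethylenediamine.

There is no counter-ion, so the complex is neutral overall.
Ligand charges: 2×nitrato (-1 each), 1×acetylacetonato (-1 each), 1×ethylenediamine (neutral); total -3. So Mn + (-3) = 0, giving Mn = +3.
Ligands are named alphabetically: acetylacetonato before ethylenediamine before nitrato.

(acetylacetonato)(ethylenediamine)dinitratomanganese(III)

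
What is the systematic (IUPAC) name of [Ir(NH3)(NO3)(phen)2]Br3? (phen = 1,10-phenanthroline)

The 3 bromide counter-ions carry a total charge of -3, so each complex ion is 3+.
Ligand charges: 1×ammine (neutral), 1×nitrato (-1 each), 2×1,10-phenanthroline (neutral); total -1. So Ir + (-1) = 3+, giving Ir = +4.
Ligands are named alphabetically: ammine before nitrato before phenanthroline.

amminenitratobis(1,10-phenanthroline)iridium(IV) bromide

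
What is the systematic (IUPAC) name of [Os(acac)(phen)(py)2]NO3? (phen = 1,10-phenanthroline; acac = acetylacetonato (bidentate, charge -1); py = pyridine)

The 1 nitrate counter-ion carries a total charge of -1, so each complex ion is 1+.
Ligand charges: 1×1,10-phenanthroline (neutral), 1×acetylacetonato (-1 each), 2×pyridine (neutral); total -1. So Os + (-1) = 1+, giving Os = +2.
Ligands are named alphabetically: acetylacetonato before phenanthroline before pyridine.

(acetylacetonato)(1,10-phenanthroline)bis(pyridine)osmium(II) nitrate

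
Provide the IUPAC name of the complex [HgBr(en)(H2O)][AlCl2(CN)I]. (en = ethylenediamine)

Both ions are complex: the cation is named first with the plain metal name, the anion second with the -ate form; each ion's ligands are alphabetised independently.
Aluminium is always +3 in its complexes; the anion's ligand charges sum to -4, so the complex anion is 1−.
A 1:1 salt means the cation carries the equal and opposite charge, 1+.
Cation: ligand charges sum to -1; for the ion to be 1+, Hg = +2.

aquabromo(ethylenediamine)mercury(II) dichlorocyanoiodoaluminate(III)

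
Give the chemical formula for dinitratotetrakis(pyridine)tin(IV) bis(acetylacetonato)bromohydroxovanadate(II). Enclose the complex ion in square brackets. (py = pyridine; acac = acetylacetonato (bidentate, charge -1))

Cation [Sn…]: ligand charges -2, Sn(IV) ⇒ ion charge 2+.
Anion [V…]: ligand charges -4, V(II) ⇒ ion charge 2−.
One 2+ cation balances one 2− anion.

[Sn(NO3)2(py)4][V(acac)2Br(OH)]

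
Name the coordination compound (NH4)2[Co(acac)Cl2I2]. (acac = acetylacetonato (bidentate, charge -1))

ammonium (acetylacetonato)dichlorodiiodocobaltate(III)

The 2 ammonium counter-ions carry a total charge of +2, so each complex ion is 2−.
Ligand charges: 1×acetylacetonato (-1 each), 2×iodo (-1 each), 2×chloro (-1 each); total -5. So Co + (-5) = 2−, giving Co = +3.
Ligands are named alphabetically: acetylacetonato before chloro before iodo.
The complex ion is anionic, so cobalt takes the -ate form cobaltate(III).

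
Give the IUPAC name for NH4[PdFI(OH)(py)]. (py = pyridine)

ammonium fluorohydroxoiodo(pyridine)palladate(II)

The 1 ammonium counter-ion carries a total charge of +1, so each complex ion is 1−.
Ligand charges: 1×iodo (-1 each), 1×hydroxo (-1 each), 1×pyridine (neutral), 1×fluoro (-1 each); total -3. So Pd + (-3) = 1−, giving Pd = +2.
Ligands are named alphabetically: fluoro before hydroxo before iodo before pyridine.
The complex ion is anionic, so palladium takes the -ate form palladate(II).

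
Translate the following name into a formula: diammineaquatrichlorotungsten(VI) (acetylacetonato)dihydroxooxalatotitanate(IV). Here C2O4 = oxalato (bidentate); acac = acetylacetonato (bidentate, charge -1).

[WCl3(H2O)(NH3)2][Ti(acac)(C2O4)(OH)2]3

Cation [W…]: ligand charges -3, W(VI) ⇒ ion charge 3+.
Anion [Ti…]: ligand charges -5, Ti(IV) ⇒ ion charge 1−.
One 3+ cation requires 3 of the 1− anion.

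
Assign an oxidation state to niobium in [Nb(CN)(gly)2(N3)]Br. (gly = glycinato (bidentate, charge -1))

+5

1 bromide outside the brackets (-1 each) → the complex ion is 1+.
Ligand charges: 1×CN = -1; 1×N3 = -1; 2×gly = -2; sum -4.
Nb + (-4) = 1+ ⇒ Nb is +5.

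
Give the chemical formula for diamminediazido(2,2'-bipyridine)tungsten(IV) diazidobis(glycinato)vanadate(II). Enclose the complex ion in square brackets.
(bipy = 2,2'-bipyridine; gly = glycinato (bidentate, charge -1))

Cation [W…]: ligand charges -2, W(IV) ⇒ ion charge 2+.
Anion [V…]: ligand charges -4, V(II) ⇒ ion charge 2−.
One 2+ cation balances one 2− anion.

[W(bipy)(N3)2(NH3)2][V(gly)2(N3)2]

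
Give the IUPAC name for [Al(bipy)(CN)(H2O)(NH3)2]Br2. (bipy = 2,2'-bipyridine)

diammineaqua(2,2'-bipyridine)cyanoaluminium(III) bromide

The 2 bromide counter-ions carry a total charge of -2, so each complex ion is 2+.
Ligand charges: 2×ammine (neutral), 1×cyano (-1 each), 1×aqua (neutral), 1×2,2'-bipyridine (neutral); total -1. So Al + (-1) = 2+, giving Al = +3.
Ligands are named alphabetically: ammine before aqua before bipyridine before cyano.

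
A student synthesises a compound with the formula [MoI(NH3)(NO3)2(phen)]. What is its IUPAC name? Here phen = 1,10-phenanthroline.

ammineiododinitrato(1,10-phenanthroline)molybdenum(III)

There is no counter-ion, so the complex is neutral overall.
Ligand charges: 2×nitrato (-1 each), 1×iodo (-1 each), 1×ammine (neutral), 1×1,10-phenanthroline (neutral); total -3. So Mo + (-3) = 0, giving Mo = +3.
Ligands are named alphabetically: ammine before iodo before nitrato before phenanthroline.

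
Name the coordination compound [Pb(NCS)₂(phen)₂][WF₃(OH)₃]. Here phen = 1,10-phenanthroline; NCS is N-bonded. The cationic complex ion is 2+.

Both ions are complex: the cation is named first with the plain metal name, the anion second with the -ate form; each ion's ligands are alphabetised independently.
The complex cation is given as 2+; its ligand charges sum to -2, so Pb = +4.
A 1:1 salt means the anion carries the equal and opposite charge, 2−.
Anion: ligand charges sum to -6; for the ion to be 2−, W = +4.

diisothiocyanatobis(1,10-phenanthroline)lead(IV) trifluorotrihydroxotungstate(IV)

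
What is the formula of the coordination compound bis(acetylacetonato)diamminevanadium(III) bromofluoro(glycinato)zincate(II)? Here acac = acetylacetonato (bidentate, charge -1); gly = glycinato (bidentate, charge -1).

[V(acac)2(NH3)2][ZnBrF(gly)]

Cation [V…]: ligand charges -2, V(III) ⇒ ion charge 1+.
Anion [Zn…]: ligand charges -3, Zn(II) ⇒ ion charge 1−.
One 1+ cation balances one 1− anion.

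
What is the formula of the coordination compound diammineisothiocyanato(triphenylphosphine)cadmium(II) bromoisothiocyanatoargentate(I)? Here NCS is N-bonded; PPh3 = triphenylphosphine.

[Cd(NCS)(NH3)2(PPh3)][AgBr(NCS)]

Cation [Cd…]: ligand charges -1, Cd(II) ⇒ ion charge 1+.
Anion [Ag…]: ligand charges -2, Ag(I) ⇒ ion charge 1−.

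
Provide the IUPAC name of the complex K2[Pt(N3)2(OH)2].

The 2 potassium counter-ions carry a total charge of +2, so each complex ion is 2−.
Ligand charges: 2×azido (-1 each), 2×hydroxo (-1 each); total -4. So Pt + (-4) = 2−, giving Pt = +2.
Ligands are named alphabetically: azido before hydroxo.
The complex ion is anionic, so platinum takes the -ate form platinate(II).

potassium diazidodihydroxoplatinate(II)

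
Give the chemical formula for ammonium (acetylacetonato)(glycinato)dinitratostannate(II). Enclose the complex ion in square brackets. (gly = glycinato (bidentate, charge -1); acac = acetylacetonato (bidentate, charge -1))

Ligands: 2 nitrato (NO3, -1), 1 glycinato (gly, -1), 1 acetylacetonato (acac, -1). Ligand charge sum = -4.
With Sn in oxidation state +2, the complex ion is [Sn...]^2−.
Charge balance with ammonium (+1) requires 1 complex ion per 2 ammonium.

(NH4)2[Sn(acac)(gly)(NO3)2]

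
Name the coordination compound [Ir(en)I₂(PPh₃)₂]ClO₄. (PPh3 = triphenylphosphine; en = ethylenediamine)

The 1 perchlorate counter-ion carries a total charge of -1, so each complex ion is 1+.
Ligand charges: 2×triphenylphosphine (neutral), 1×ethylenediamine (neutral), 2×iodo (-1 each); total -2. So Ir + (-2) = 1+, giving Ir = +3.
Ligands are named alphabetically: ethylenediamine before iodo before triphenylphosphine.

(ethylenediamine)diiodobis(triphenylphosphine)iridium(III) perchlorate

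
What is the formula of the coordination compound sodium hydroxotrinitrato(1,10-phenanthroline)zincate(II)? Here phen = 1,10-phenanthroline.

Ligands: 1 1,10-phenanthroline (phen, neutral), 3 nitrato (NO3, -1), 1 hydroxo (OH, -1). Ligand charge sum = -4.
Charge balance with sodium (+1) requires 1 complex ion per 2 sodium.

Na2[Zn(NO3)3(OH)(phen)]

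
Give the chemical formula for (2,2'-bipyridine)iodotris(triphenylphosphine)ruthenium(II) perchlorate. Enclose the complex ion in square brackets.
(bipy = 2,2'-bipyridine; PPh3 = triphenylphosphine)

[Ru(bipy)I(PPh3)3]ClO4

Ligands: 1 2,2'-bipyridine (bipy, neutral), 3 triphenylphosphine (PPh3, neutral), 1 iodo (I, -1). Ligand charge sum = -1.
With Ru in oxidation state +2, the complex ion is [Ru...]^1+.
Charge balance with perchlorate (-1) requires 1 complex ion per 1 perchlorate.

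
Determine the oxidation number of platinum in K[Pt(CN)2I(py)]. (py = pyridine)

1 potassium outside the brackets (+1 each) → the complex ion is 1−.
Ligand charges: 1×py neutral; 1×I = -1; 2×CN = -2; sum -3.
Pt + (-3) = 1− ⇒ Pt is +2.

+2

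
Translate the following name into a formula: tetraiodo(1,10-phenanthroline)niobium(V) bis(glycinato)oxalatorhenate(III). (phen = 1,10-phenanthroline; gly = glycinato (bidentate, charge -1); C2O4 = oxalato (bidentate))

Cation [Nb…]: ligand charges -4, Nb(V) ⇒ ion charge 1+.
Anion [Re…]: ligand charges -4, Re(III) ⇒ ion charge 1−.
One 1+ cation balances one 1− anion.

[NbI4(phen)][Re(C2O4)(gly)2]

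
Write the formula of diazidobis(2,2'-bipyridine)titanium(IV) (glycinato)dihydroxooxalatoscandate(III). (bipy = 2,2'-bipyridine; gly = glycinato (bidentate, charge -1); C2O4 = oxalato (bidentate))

[Ti(bipy)2(N3)2][Sc(C2O4)(gly)(OH)2]

Cation [Ti…]: ligand charges -2, Ti(IV) ⇒ ion charge 2+.
Anion [Sc…]: ligand charges -5, Sc(III) ⇒ ion charge 2−.
One 2+ cation balances one 2− anion.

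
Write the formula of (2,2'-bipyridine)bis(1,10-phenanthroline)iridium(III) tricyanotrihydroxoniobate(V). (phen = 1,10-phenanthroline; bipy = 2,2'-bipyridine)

Cation [Ir…]: ligand charges 0, Ir(III) ⇒ ion charge 3+.
Anion [Nb…]: ligand charges -6, Nb(V) ⇒ ion charge 1−.
One 3+ cation requires 3 of the 1− anion.

[Ir(bipy)(phen)2][Nb(CN)3(OH)3]3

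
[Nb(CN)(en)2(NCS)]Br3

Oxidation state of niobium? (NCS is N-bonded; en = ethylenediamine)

3 bromide outside the brackets (-1 each) → the complex ion is 3+.
Ligand charges: 1×NCS = -1; 2×en neutral; 1×CN = -1; sum -2.
Nb + (-2) = 3+ ⇒ Nb is +5.

+5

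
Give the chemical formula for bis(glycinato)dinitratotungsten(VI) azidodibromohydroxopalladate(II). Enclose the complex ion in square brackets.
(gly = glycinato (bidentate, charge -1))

[W(gly)2(NO3)2][PdBr2(N3)(OH)]

Cation [W…]: ligand charges -4, W(VI) ⇒ ion charge 2+.
Anion [Pd…]: ligand charges -4, Pd(II) ⇒ ion charge 2−.
One 2+ cation balances one 2− anion.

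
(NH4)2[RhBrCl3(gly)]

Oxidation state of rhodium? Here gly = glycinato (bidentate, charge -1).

+3

2 ammonium outside the brackets (+1 each) → the complex ion is 2−.
Ligand charges: 3×Cl = -3; 1×gly = -1; 1×Br = -1; sum -5.
Rh + (-5) = 2− ⇒ Rh is +3.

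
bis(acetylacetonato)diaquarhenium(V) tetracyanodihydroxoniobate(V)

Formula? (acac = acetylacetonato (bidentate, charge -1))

[Re(acac)2(H2O)2][Nb(CN)4(OH)2]3

Cation [Re…]: ligand charges -2, Re(V) ⇒ ion charge 3+.
Anion [Nb…]: ligand charges -6, Nb(V) ⇒ ion charge 1−.
One 3+ cation requires 3 of the 1− anion.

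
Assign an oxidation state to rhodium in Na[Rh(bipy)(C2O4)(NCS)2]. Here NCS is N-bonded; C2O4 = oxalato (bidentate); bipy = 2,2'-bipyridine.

1 sodium outside the brackets (+1 each) → the complex ion is 1−.
Ligand charges: 2×NCS = -2; 1×C2O4 = -2; 1×bipy neutral; sum -4.
Rh + (-4) = 1− ⇒ Rh is +3.

+3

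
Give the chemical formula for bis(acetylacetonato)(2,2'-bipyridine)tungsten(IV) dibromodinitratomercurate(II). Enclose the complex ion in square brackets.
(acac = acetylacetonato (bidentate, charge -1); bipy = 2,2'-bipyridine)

[W(acac)2(bipy)][HgBr2(NO3)2]

Cation [W…]: ligand charges -2, W(IV) ⇒ ion charge 2+.
Anion [Hg…]: ligand charges -4, Hg(II) ⇒ ion charge 2−.
One 2+ cation balances one 2− anion.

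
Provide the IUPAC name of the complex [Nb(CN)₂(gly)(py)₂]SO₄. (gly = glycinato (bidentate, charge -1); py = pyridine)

The 1 sulfate counter-ion carries a total charge of -2, so each complex ion is 2+.
Ligand charges: 1×glycinato (-1 each), 2×cyano (-1 each), 2×pyridine (neutral); total -3. So Nb + (-3) = 2+, giving Nb = +5.
Ligands are named alphabetically: cyano before glycinato before pyridine.

dicyano(glycinato)bis(pyridine)niobium(V) sulfate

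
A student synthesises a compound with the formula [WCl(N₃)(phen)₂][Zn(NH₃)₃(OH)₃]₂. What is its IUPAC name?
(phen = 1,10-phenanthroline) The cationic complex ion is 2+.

The complex cation is given as 2+; its ligand charges sum to -2, so W = +4.
With 2 anions per cation, each anion must be 2/2 = 1−.
Anion: ligand charges sum to -3; for the ion to be 1−, Zn = +2.

azidochlorobis(1,10-phenanthroline)tungsten(IV) triamminetrihydroxozincate(II)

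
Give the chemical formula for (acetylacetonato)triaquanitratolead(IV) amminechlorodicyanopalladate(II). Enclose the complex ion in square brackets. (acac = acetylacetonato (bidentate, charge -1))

[Pb(acac)(H2O)3(NO3)][PdCl(CN)2(NH3)]2

Cation [Pb…]: ligand charges -2, Pb(IV) ⇒ ion charge 2+.
Anion [Pd…]: ligand charges -3, Pd(II) ⇒ ion charge 1−.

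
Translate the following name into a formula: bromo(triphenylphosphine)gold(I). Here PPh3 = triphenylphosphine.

Ligands: 1 triphenylphosphine (PPh3, neutral), 1 bromo (Br, -1). Ligand charge sum = -1.
With Au in oxidation state +1, the complex ion is [Au...].

[AuBr(PPh3)]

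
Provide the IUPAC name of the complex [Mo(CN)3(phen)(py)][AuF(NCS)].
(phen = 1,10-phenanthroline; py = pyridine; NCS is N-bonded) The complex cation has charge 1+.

The complex cation is given as 1+; its ligand charges sum to -3, so Mo = +4.
A 1:1 salt means the anion carries the equal and opposite charge, 1−.
Anion: ligand charges sum to -2; for the ion to be 1−, Au = +1.

tricyano(1,10-phenanthroline)(pyridine)molybdenum(IV) fluoroisothiocyanatoaurate(I)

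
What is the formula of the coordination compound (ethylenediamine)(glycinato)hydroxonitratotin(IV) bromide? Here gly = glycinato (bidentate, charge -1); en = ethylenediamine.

Ligands: 1 hydroxo (OH, -1), 1 nitrato (NO3, -1), 1 glycinato (gly, -1), 1 ethylenediamine (en, neutral). Ligand charge sum = -3.
With Sn in oxidation state +4, the complex ion is [Sn...]^1+.
Charge balance with bromide (-1) requires 1 complex ion per 1 bromide.

[Sn(en)(gly)(NO3)(OH)]Br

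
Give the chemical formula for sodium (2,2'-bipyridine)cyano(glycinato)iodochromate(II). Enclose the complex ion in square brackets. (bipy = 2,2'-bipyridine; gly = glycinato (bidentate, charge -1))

Na[Cr(bipy)(CN)(gly)I]

Ligands: 1 cyano (CN, -1), 1 2,2'-bipyridine (bipy, neutral), 1 iodo (I, -1), 1 glycinato (gly, -1). Ligand charge sum = -3.
Charge balance with sodium (+1) requires 1 complex ion per 1 sodium.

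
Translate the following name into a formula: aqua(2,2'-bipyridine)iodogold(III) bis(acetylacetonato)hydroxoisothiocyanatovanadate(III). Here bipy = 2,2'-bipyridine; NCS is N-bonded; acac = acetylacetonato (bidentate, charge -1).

[Au(bipy)(H2O)I][V(acac)2(NCS)(OH)]2

Cation [Au…]: ligand charges -1, Au(III) ⇒ ion charge 2+.
Anion [V…]: ligand charges -4, V(III) ⇒ ion charge 1−.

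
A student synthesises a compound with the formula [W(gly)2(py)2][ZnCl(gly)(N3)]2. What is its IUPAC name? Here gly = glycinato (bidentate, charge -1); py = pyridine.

bis(glycinato)bis(pyridine)tungsten(IV) azidochloro(glycinato)zincate(II)

Zinc is always +2 in its complexes; the anion's ligand charges sum to -3, so the complex anion is 1−.
With 2 anions per cation, the cation must be 2×1 = 2+.
Cation: ligand charges sum to -2; for the ion to be 2+, W = +4.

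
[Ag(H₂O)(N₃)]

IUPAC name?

There is no counter-ion, so the complex is neutral overall.
Ligand charges: 1×azido (-1 each), 1×aqua (neutral); total -1. So Ag + (-1) = 0, giving Ag = +1.
Ligands are named alphabetically: aqua before azido.

aquaazidosilver(I)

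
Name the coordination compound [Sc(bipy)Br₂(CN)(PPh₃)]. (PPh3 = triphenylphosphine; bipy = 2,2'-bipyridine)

There is no counter-ion, so the complex is neutral overall.
Ligand charges: 2×bromo (-1 each), 1×triphenylphosphine (neutral), 1×cyano (-1 each), 1×2,2'-bipyridine (neutral); total -3. So Sc + (-3) = 0, giving Sc = +3.
Ligands are named alphabetically: bipyridine before bromo before cyano before triphenylphosphine.

(2,2'-bipyridine)dibromocyano(triphenylphosphine)scandium(III)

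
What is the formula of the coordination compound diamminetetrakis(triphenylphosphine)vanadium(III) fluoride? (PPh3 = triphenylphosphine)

[V(NH3)2(PPh3)4]F3

Ligands: 2 ammine (NH3, neutral), 4 triphenylphosphine (PPh3, neutral). Ligand charge sum = 0.
With V in oxidation state +3, the complex ion is [V...]^3+.
Charge balance with fluoride (-1) requires 1 complex ion per 3 fluoride.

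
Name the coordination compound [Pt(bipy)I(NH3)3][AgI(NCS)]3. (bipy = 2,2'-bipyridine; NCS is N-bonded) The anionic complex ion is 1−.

triammine(2,2'-bipyridine)iodoplatinum(IV) iodoisothiocyanatoargentate(I)

The complex anion is given as 1−; its ligand charges sum to -2, so Ag = +1.
With 3 anions per cation, the cation must be 3×1 = 3+.
Cation: ligand charges sum to -1; for the ion to be 3+, Pt = +4.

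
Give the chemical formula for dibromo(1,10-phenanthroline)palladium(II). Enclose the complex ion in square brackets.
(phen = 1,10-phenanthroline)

Ligands: 1 1,10-phenanthroline (phen, neutral), 2 bromo (Br, -1). Ligand charge sum = -2.
With Pd in oxidation state +2, the complex ion is [Pd...].

[PdBr2(phen)]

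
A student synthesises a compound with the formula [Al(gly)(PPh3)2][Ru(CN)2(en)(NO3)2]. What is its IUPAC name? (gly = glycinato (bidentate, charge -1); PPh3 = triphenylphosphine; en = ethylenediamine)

(glycinato)bis(triphenylphosphine)aluminium(III) dicyano(ethylenediamine)dinitratoruthenate(II)

Aluminium is always +3 in its complexes; the cation's ligand charges sum to -1, so the complex cation is 2+.
A 1:1 salt means the anion carries the equal and opposite charge, 2−.
Anion: ligand charges sum to -4; for the ion to be 2−, Ru = +2.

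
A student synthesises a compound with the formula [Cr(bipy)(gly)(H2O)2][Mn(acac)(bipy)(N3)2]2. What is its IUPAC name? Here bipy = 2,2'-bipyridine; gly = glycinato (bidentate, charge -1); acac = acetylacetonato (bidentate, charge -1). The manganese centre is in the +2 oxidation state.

Mn is given as +2; the anion's ligand charges sum to -3, so the complex anion is 1−.
With 2 anions per cation, the cation must be 2×1 = 2+.
Cation: ligand charges sum to -1; for the ion to be 2+, Cr = +3.

diaqua(2,2'-bipyridine)(glycinato)chromium(III) (acetylacetonato)diazido(2,2'-bipyridine)manganate(II)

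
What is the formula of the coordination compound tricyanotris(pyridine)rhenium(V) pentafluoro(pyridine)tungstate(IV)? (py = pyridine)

Cation [Re…]: ligand charges -3, Re(V) ⇒ ion charge 2+.
Anion [W…]: ligand charges -5, W(IV) ⇒ ion charge 1−.
One 2+ cation requires 2 of the 1− anion.

[Re(CN)3(py)3][WF5(py)]2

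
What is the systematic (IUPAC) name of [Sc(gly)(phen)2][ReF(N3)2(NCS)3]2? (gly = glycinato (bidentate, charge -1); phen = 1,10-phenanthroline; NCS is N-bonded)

(glycinato)bis(1,10-phenanthroline)scandium(III) diazidofluorotriisothiocyanatorhenate(V)

Both ions are complex: the cation is named first with the plain metal name, the anion second with the -ate form; each ion's ligands are alphabetised independently.
Scandium is always +3 in its complexes; the cation's ligand charges sum to -1, so the complex cation is 2+.
With 2 anions per cation, each anion must be 2/2 = 1−.
Anion: ligand charges sum to -6; for the ion to be 1−, Re = +5.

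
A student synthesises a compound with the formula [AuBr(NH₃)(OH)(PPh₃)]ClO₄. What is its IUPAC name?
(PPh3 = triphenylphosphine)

The 1 perchlorate counter-ion carries a total charge of -1, so each complex ion is 1+.
Ligand charges: 1×ammine (neutral), 1×bromo (-1 each), 1×triphenylphosphine (neutral), 1×hydroxo (-1 each); total -2. So Au + (-2) = 1+, giving Au = +3.
Ligands are named alphabetically: ammine before bromo before hydroxo before triphenylphosphine.

amminebromohydroxo(triphenylphosphine)gold(III) perchlorate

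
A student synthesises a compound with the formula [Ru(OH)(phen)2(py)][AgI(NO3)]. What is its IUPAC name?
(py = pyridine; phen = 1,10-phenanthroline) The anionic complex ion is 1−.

Both ions are complex: the cation is named first with the plain metal name, the anion second with the -ate form; each ion's ligands are alphabetised independently.
The complex anion is given as 1−; its ligand charges sum to -2, so Ag = +1.
A 1:1 salt means the cation carries the equal and opposite charge, 1+.
Cation: ligand charges sum to -1; for the ion to be 1+, Ru = +2.

hydroxobis(1,10-phenanthroline)(pyridine)ruthenium(II) iodonitratoargentate(I)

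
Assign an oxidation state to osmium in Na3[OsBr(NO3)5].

+3

3 sodium outside the brackets (+1 each) → the complex ion is 3−.
Ligand charges: 1×Br = -1; 5×NO3 = -5; sum -6.
Os + (-6) = 3− ⇒ Os is +3.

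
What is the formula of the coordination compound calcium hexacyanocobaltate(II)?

Ca2[Co(CN)6]

Ligands: 6 cyano (CN, -1). Ligand charge sum = -6.
Charge balance with calcium (+2) requires 1 complex ion per 2 calcium.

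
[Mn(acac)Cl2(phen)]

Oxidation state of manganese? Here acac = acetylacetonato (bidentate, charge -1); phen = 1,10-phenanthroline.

+3

No counter-ion: the bracketed complex is neutral.
Ligand charges: 2×Cl = -2; 1×acac = -1; 1×phen neutral; sum -3.
Mn + (-3) = 0 ⇒ Mn is +3.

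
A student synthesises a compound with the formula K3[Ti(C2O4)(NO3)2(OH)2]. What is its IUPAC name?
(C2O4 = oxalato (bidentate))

potassium dihydroxodinitratooxalatotitanate(III)

The 3 potassium counter-ions carry a total charge of +3, so each complex ion is 3−.
Ligand charges: 2×hydroxo (-1 each), 2×nitrato (-1 each), 1×oxalato (-2 each); total -6. So Ti + (-6) = 3−, giving Ti = +3.
Ligands are named alphabetically: hydroxo before nitrato before oxalato.
The complex ion is anionic, so titanium takes the -ate form titanate(III).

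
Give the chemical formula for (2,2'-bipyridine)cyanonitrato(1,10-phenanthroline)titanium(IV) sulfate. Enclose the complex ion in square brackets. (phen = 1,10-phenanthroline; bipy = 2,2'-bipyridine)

Ligands: 1 cyano (CN, -1), 1 1,10-phenanthroline (phen, neutral), 1 2,2'-bipyridine (bipy, neutral), 1 nitrato (NO3, -1). Ligand charge sum = -2.
With Ti in oxidation state +4, the complex ion is [Ti...]^2+.
Charge balance with sulfate (-2) requires 1 complex ion per 1 sulfate.

[Ti(bipy)(CN)(NO3)(phen)]SO4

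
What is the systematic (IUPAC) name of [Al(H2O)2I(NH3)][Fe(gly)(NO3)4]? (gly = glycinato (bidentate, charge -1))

Aluminium is always +3 in its complexes; the cation's ligand charges sum to -1, so the complex cation is 2+.
A 1:1 salt means the anion carries the equal and opposite charge, 2−.
Anion: ligand charges sum to -5; for the ion to be 2−, Fe = +3.

amminediaquaiodoaluminium(III) (glycinato)tetranitratoferrate(III)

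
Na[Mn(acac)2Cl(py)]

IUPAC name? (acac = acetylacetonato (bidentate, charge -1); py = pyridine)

sodium bis(acetylacetonato)chloro(pyridine)manganate(II)

The 1 sodium counter-ion carries a total charge of +1, so each complex ion is 1−.
Ligand charges: 1×chloro (-1 each), 2×acetylacetonato (-1 each), 1×pyridine (neutral); total -3. So Mn + (-3) = 1−, giving Mn = +2.
The complex ion is anionic, so manganese takes the -ate form manganate(II).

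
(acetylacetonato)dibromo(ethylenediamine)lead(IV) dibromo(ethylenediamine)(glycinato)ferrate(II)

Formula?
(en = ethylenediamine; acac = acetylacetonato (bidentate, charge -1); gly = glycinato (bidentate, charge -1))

[Pb(acac)Br2(en)][FeBr2(en)(gly)]

Cation [Pb…]: ligand charges -3, Pb(IV) ⇒ ion charge 1+.
Anion [Fe…]: ligand charges -3, Fe(II) ⇒ ion charge 1−.
One 1+ cation balances one 1− anion.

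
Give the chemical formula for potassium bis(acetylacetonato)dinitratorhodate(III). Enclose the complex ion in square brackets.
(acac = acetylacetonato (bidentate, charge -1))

K[Rh(acac)2(NO3)2]

Ligands: 2 acetylacetonato (acac, -1), 2 nitrato (NO3, -1). Ligand charge sum = -4.
Charge balance with potassium (+1) requires 1 complex ion per 1 potassium.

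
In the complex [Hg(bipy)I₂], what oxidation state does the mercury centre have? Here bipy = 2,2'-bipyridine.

No counter-ion: the bracketed complex is neutral.
Ligand charges: 2×I = -2; 1×bipy neutral; sum -2.
Hg + (-2) = 0 ⇒ Hg is +2.

+2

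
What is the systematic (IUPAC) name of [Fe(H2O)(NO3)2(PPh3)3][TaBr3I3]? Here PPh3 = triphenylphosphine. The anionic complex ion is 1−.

Both ions are complex: the cation is named first with the plain metal name, the anion second with the -ate form; each ion's ligands are alphabetised independently.
The complex anion is given as 1−; its ligand charges sum to -6, so Ta = +5.
A 1:1 salt means the cation carries the equal and opposite charge, 1+.
Cation: ligand charges sum to -2; for the ion to be 1+, Fe = +3.

aquadinitratotris(triphenylphosphine)iron(III) tribromotriiodotantalate(V)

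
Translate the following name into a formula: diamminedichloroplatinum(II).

[PtCl2(NH3)2]

Ligands: 2 ammine (NH3, neutral), 2 chloro (Cl, -1). Ligand charge sum = -2.
With Pt in oxidation state +2, the complex ion is [Pt...].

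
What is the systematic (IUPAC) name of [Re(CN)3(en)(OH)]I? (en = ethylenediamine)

The 1 iodide counter-ion carries a total charge of -1, so each complex ion is 1+.
Ligand charges: 1×ethylenediamine (neutral), 3×cyano (-1 each), 1×hydroxo (-1 each); total -4. So Re + (-4) = 1+, giving Re = +5.
Ligands are named alphabetically: cyano before ethylenediamine before hydroxo.

tricyano(ethylenediamine)hydroxorhenium(V) iodide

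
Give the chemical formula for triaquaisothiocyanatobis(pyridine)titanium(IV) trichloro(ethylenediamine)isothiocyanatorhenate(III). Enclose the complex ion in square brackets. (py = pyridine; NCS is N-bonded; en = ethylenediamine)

Cation [Ti…]: ligand charges -1, Ti(IV) ⇒ ion charge 3+.
Anion [Re…]: ligand charges -4, Re(III) ⇒ ion charge 1−.
One 3+ cation requires 3 of the 1− anion.

[Ti(H2O)3(NCS)(py)2][ReCl3(en)(NCS)]3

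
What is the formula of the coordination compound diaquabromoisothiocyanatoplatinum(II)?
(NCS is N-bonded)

Ligands: 2 aqua (H2O, neutral), 1 bromo (Br, -1), 1 isothiocyanato (NCS, -1). Ligand charge sum = -2.
With Pt in oxidation state +2, the complex ion is [Pt...].

[PtBr(H2O)2(NCS)]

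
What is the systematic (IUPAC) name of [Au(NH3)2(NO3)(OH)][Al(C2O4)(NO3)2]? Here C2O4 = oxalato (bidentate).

diamminehydroxonitratogold(III) dinitratooxalatoaluminate(III)

Both ions are complex: the cation is named first with the plain metal name, the anion second with the -ate form; each ion's ligands are alphabetised independently.
Aluminium is always +3 in its complexes; the anion's ligand charges sum to -4, so the complex anion is 1−.
A 1:1 salt means the cation carries the equal and opposite charge, 1+.
Cation: ligand charges sum to -2; for the ion to be 1+, Au = +3.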